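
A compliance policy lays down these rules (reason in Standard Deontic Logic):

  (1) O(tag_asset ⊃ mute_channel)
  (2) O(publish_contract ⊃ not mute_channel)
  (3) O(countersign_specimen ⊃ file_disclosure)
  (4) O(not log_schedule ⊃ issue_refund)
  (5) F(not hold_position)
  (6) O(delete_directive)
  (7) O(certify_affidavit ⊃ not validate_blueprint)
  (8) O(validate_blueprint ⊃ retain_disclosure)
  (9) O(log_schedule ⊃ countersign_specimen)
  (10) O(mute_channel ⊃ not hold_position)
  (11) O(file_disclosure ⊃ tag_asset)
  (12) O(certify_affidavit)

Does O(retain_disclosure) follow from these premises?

No

Premise 8 is O(validate_blueprint ⊃ retain_disclosure), but O(validate_blueprint) is not derivable from the premises, so it does not yield O(retain_disclosure).
No other premise forces O(retain_disclosure). An ideal world satisfying every premise can still have retain_disclosure false, so O(retain_disclosure) is not derivable.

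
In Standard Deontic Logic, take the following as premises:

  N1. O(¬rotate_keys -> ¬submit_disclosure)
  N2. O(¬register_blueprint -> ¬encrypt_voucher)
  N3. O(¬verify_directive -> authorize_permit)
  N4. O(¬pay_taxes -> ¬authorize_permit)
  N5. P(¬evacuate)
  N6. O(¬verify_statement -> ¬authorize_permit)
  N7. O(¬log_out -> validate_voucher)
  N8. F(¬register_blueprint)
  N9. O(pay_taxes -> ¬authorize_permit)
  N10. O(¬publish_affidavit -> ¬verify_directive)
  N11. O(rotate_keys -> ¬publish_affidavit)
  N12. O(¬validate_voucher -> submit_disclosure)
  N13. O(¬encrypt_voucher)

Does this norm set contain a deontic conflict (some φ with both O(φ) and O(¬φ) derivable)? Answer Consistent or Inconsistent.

Consistent

Premise 2 is O(¬register_blueprint -> ¬encrypt_voucher); even if O(¬encrypt_voucher) held, inferring O(¬register_blueprint) would be affirming the consequent — invalid.
So O(¬register_blueprint) is not derivable, and the apparent clash with O(register_blueprint) does not arise.
A world satisfying every obligation exists (e.g. authorize_permit=false, encrypt_voucher=false, evacuate=false, log_out=false, pay_taxes=false, publish_affidavit=true, register_blueprint=true, rotate_keys=false, submit_disclosure=false, validate_voucher=true, verify_directive=true, verify_statement=false); no atom is both obligatory and forbidden, so the set is consistent.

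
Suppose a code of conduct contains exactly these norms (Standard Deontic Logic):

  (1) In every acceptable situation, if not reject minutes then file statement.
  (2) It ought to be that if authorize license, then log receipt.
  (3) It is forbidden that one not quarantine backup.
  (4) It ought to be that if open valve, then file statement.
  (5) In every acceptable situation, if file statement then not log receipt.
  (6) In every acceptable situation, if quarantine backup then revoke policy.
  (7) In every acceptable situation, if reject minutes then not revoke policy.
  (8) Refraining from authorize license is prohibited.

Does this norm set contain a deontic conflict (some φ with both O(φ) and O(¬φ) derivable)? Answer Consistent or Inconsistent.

Inconsistent

Premise 3 is F(¬quarantine_backup), i.e. O(quarantine_backup).
With premise 6, O(quarantine_backup → revoke_policy), the K-axiom yields O(revoke_policy).
Premise 7 is O(reject_minutes → ¬revoke_policy); contrapositively O(revoke_policy → ¬reject_minutes). Since O(revoke_policy) holds, K gives O(¬reject_minutes).
Applying K to premise 1 (O(¬reject_minutes → file_statement)) and O(¬reject_minutes) yields O(file_statement).
From O(file_statement) and premise 5, O(file_statement → ¬log_receipt), we obtain O(¬log_receipt).
Premise 2, O(authorize_license → log_receipt), contraposes to O(¬log_receipt → ¬authorize_license); with O(¬log_receipt) we get O(¬authorize_license).
However, F(¬authorize_license) at premise 8 amounts to O(authorize_license).
We now have both O(¬authorize_license) and O(authorize_license) — authorize_license is simultaneously obligatory and forbidden, violating the D-axiom.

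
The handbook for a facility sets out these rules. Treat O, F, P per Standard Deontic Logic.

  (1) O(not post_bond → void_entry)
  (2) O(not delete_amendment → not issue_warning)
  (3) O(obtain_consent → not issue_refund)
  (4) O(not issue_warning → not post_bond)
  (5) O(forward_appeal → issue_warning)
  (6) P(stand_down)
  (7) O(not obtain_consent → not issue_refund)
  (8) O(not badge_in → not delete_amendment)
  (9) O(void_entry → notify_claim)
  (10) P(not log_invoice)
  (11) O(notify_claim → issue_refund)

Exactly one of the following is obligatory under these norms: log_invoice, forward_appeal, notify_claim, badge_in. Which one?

badge_in

By case analysis on obtain_consent: premise 3 gives O(obtain_consent → not issue_refund) and premise 7 gives O(not obtain_consent → not issue_refund), so O(not issue_refund) either way.
Premise 11 is O(notify_claim → issue_refund); contrapositively O(not issue_refund → not notify_claim). Since O(not issue_refund) holds, K gives O(not notify_claim).
The contrapositive of premise 9 (O(void_entry → notify_claim)) is O(not notify_claim → not void_entry), and O(not notify_claim) is already established, so O(not void_entry).
The contrapositive of premise 1 (O(not post_bond → void_entry)) is O(not void_entry → post_bond), and O(not void_entry) is already established, so O(post_bond).
Premise 4 is O(not issue_warning → not post_bond); contrapositively O(post_bond → issue_warning). Since O(post_bond) holds, K gives O(issue_warning).
Premise 2 is O(not delete_amendment → not issue_warning); contrapositively O(issue_warning → delete_amendment). Since O(issue_warning) holds, K gives O(delete_amendment).
Premise 8 is O(not badge_in → not delete_amendment); contrapositively O(delete_amendment → badge_in). Since O(delete_amendment) holds, K gives O(badge_in).
So O(badge_in) holds — badge_in is obligatory. None of the other listed options is made obligatory by any chain of premises.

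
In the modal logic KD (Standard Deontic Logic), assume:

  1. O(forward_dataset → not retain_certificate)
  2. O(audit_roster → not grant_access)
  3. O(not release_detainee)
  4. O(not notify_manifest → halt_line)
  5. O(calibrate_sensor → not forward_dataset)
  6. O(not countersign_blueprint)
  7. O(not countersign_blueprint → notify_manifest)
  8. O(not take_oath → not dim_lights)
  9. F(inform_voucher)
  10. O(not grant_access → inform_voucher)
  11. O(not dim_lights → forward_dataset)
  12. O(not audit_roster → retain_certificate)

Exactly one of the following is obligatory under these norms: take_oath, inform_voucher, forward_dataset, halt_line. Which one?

Premise 9 is F(inform_voucher), i.e. O(not inform_voucher).
The contrapositive of premise 10 (O(not grant_access → inform_voucher)) is O(not inform_voucher → grant_access), and O(not inform_voucher) is already established, so O(grant_access).
Premise 2 is O(audit_roster → not grant_access); contrapositively O(grant_access → not audit_roster). Since O(grant_access) holds, K gives O(not audit_roster).
With premise 12, O(not audit_roster → retain_certificate), the K-axiom yields O(retain_certificate).
Premise 1 is O(forward_dataset → not retain_certificate); contrapositively O(retain_certificate → not forward_dataset). Since O(retain_certificate) holds, K gives O(not forward_dataset).
Premise 11, O(not dim_lights → forward_dataset), contraposes to O(not forward_dataset → dim_lights); with O(not forward_dataset) we get O(dim_lights).
The contrapositive of premise 8 (O(not take_oath → not dim_lights)) is O(dim_lights → take_oath), and O(dim_lights) is already established, so O(take_oath).
So O(take_oath) holds — take_oath is obligatory. None of the other listed options is made obligatory by any chain of premises.

take_oath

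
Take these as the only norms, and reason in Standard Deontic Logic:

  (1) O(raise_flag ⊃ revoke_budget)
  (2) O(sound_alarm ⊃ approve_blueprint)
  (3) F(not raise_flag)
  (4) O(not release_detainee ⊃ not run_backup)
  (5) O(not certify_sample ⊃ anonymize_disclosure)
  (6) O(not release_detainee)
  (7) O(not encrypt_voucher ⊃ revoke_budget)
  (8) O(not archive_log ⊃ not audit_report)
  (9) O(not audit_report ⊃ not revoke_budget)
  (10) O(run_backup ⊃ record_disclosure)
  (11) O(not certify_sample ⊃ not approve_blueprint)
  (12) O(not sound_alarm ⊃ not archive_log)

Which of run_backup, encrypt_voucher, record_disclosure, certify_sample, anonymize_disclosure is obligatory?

Premise 3, F(not raise_flag), is equivalent to O(raise_flag).
From O(raise_flag) and premise 1, O(raise_flag ⊃ revoke_budget), we obtain O(revoke_budget).
The contrapositive of premise 9 (O(not audit_report ⊃ not revoke_budget)) is O(revoke_budget ⊃ audit_report), and O(revoke_budget) is already established, so O(audit_report).
Premise 8 is O(not archive_log ⊃ not audit_report); contrapositively O(audit_report ⊃ archive_log). Since O(audit_report) holds, K gives O(archive_log).
The contrapositive of premise 12 (O(not sound_alarm ⊃ not archive_log)) is O(archive_log ⊃ sound_alarm), and O(archive_log) is already established, so O(sound_alarm).
With premise 2, O(sound_alarm ⊃ approve_blueprint), the K-axiom yields O(approve_blueprint).
Premise 11, O(not certify_sample ⊃ not approve_blueprint), contraposes to O(approve_blueprint ⊃ certify_sample); with O(approve_blueprint) we get O(certify_sample).
So O(certify_sample) holds — certify_sample is obligatory. None of the other listed options is made obligatory by any chain of premises.

certify_sample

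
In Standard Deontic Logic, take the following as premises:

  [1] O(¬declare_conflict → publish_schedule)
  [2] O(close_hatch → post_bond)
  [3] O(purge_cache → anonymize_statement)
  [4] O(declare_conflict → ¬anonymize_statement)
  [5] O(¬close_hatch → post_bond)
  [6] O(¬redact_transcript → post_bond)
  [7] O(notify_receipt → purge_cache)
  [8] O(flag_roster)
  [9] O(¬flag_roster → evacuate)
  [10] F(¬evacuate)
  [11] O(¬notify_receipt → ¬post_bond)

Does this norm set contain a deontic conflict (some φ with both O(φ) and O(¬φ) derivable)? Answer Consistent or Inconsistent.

Consistent

Premise 9 is O(¬flag_roster → evacuate); even if O(evacuate) held, inferring O(¬flag_roster) would be affirming the consequent — invalid.
So O(¬flag_roster) is not derivable, and the apparent clash with O(flag_roster) does not arise.
A world satisfying every obligation exists (e.g. anonymize_statement=true, close_hatch=false, declare_conflict=false, evacuate=true, flag_roster=true, notify_receipt=true, post_bond=true, publish_schedule=true, purge_cache=true, redact_transcript=false); no atom is both obligatory and forbidden, so the set is consistent.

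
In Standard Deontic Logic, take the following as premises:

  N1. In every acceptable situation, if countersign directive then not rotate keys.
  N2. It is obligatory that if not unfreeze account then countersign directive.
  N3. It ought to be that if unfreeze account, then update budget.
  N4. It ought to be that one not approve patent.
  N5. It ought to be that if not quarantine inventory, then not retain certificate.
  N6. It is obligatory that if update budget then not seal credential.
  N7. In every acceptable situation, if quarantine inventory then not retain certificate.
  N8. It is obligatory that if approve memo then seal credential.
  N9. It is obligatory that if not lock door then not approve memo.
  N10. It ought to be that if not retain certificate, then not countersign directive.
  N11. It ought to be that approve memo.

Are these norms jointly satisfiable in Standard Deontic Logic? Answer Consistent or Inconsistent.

Premises 5 and 7 cover both cases: O(¬quarantine_inventory → ¬retain_certificate) and O(quarantine_inventory → ¬retain_certificate). Since ¬quarantine_inventory ∨ quarantine_inventory is a tautology, O(¬retain_certificate) follows.
With premise 10, O(¬retain_certificate → ¬countersign_directive), the K-axiom yields O(¬countersign_directive).
Premise 2, O(¬unfreeze_account → countersign_directive), contraposes to O(¬countersign_directive → unfreeze_account); with O(¬countersign_directive) we get O(unfreeze_account).
From O(unfreeze_account) and premise 3, O(unfreeze_account → update_budget), we obtain O(update_budget).
With premise 6, O(update_budget → ¬seal_credential), the K-axiom yields O(¬seal_credential).
Premise 8, O(approve_memo → seal_credential), contraposes to O(¬seal_credential → ¬approve_memo); with O(¬seal_credential) we get O(¬approve_memo).
But premise 11 directly asserts O(approve_memo).
We now have both O(¬approve_memo) and O(approve_memo) — approve_memo is simultaneously obligatory and forbidden, violating the D-axiom.

Inconsistent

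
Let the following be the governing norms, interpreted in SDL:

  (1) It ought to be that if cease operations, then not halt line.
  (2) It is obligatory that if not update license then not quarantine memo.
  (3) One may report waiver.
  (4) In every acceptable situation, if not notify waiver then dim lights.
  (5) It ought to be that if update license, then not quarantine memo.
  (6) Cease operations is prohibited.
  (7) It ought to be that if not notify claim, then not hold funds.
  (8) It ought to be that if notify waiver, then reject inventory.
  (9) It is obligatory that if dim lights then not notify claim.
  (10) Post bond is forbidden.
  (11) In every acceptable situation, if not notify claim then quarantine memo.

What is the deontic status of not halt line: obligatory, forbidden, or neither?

Premise 1 is O(cease_operations → ¬halt_line), but O(cease_operations) is not derivable from the premises, so it does not yield O(¬halt_line).
No premise or chain of K-axiom applications forces O(¬halt_line), and none forces O(halt_line). So ¬halt_line is neither obligatory nor forbidden under these norms.

Neither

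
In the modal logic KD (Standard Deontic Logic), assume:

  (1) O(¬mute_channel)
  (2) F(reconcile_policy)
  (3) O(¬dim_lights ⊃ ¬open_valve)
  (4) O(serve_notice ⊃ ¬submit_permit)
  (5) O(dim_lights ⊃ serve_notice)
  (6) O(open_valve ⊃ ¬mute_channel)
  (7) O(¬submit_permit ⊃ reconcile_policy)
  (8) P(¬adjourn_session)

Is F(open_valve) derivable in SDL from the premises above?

F(reconcile_policy) at premise 2 means O(¬reconcile_policy).
The contrapositive of premise 7 (O(¬submit_permit ⊃ reconcile_policy)) is O(¬reconcile_policy ⊃ submit_permit), and O(¬reconcile_policy) is already established, so O(submit_permit).
Premise 4 is O(serve_notice ⊃ ¬submit_permit); contrapositively O(submit_permit ⊃ ¬serve_notice). Since O(submit_permit) holds, K gives O(¬serve_notice).
Premise 5 is O(dim_lights ⊃ serve_notice); contrapositively O(¬serve_notice ⊃ ¬dim_lights). Since O(¬serve_notice) holds, K gives O(¬dim_lights).
Premise 3 is O(¬dim_lights ⊃ ¬open_valve); since O(¬dim_lights), deontic closure gives O(¬open_valve).
Premises 1, 6, 8 do not contribute to this derivation.
So O(¬open_valve) holds, i.e. F(open_valve). The claim follows.

Yes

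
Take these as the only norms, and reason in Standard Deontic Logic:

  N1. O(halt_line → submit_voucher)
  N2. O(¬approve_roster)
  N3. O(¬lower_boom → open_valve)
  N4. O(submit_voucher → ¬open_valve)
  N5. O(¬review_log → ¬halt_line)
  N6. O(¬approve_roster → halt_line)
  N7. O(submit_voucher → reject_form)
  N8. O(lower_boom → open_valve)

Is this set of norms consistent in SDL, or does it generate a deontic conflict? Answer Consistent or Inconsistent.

Premises 3 and 8 are O(¬lower_boom → open_valve) and O(lower_boom → open_valve); every ideal world satisfies ¬lower_boom or lower_boom, so in either case open_valve holds — hence O(open_valve).
Premise 4, O(submit_voucher → ¬open_valve), contraposes to O(open_valve → ¬submit_voucher); with O(open_valve) we get O(¬submit_voucher).
The contrapositive of premise 1 (O(halt_line → submit_voucher)) is O(¬submit_voucher → ¬halt_line), and O(¬submit_voucher) is already established, so O(¬halt_line).
The contrapositive of premise 6 (O(¬approve_roster → halt_line)) is O(¬halt_line → approve_roster), and O(¬halt_line) is already established, so O(approve_roster).
But premise 2 directly asserts O(¬approve_roster).
We now have both O(approve_roster) and O(¬approve_roster) — approve_roster is simultaneously obligatory and forbidden, violating the D-axiom.

Inconsistent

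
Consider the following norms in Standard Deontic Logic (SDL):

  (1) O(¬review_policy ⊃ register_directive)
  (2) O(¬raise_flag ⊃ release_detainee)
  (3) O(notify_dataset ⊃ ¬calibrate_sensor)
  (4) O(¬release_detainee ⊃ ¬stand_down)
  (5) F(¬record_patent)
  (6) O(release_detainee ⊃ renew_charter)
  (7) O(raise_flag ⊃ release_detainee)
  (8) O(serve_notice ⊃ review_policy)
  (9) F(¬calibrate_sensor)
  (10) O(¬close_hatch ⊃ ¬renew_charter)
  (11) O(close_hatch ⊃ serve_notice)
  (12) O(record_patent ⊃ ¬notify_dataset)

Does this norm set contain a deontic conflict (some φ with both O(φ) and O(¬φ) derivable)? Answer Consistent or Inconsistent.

Consistent

Premise 3 is O(notify_dataset ⊃ ¬calibrate_sensor), but O(notify_dataset) is not derivable from the premises, so it does not yield O(¬calibrate_sensor).
So O(¬calibrate_sensor) is not derivable, and the apparent clash with O(calibrate_sensor) does not arise.
A world satisfying every obligation exists (e.g. calibrate_sensor=true, close_hatch=true, notify_dataset=false, raise_flag=false, record_patent=true, register_directive=false, release_detainee=true, renew_charter=true, review_policy=true, serve_notice=true, stand_down=false); no atom is both obligatory and forbidden, so the set is consistent.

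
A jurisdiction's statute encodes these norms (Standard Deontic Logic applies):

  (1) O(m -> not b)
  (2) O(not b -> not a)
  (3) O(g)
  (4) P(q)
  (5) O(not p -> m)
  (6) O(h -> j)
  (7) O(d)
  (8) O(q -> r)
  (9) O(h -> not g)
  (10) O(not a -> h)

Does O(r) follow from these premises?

Premise 8 is O(q -> r), but O(q) is not derivable from the premises (the permission P(q) asserts only not O(not q), not O(q)), so it does not yield O(r).
No other premise forces O(r). An ideal world satisfying every premise can still have r false, so O(r) is not derivable.

No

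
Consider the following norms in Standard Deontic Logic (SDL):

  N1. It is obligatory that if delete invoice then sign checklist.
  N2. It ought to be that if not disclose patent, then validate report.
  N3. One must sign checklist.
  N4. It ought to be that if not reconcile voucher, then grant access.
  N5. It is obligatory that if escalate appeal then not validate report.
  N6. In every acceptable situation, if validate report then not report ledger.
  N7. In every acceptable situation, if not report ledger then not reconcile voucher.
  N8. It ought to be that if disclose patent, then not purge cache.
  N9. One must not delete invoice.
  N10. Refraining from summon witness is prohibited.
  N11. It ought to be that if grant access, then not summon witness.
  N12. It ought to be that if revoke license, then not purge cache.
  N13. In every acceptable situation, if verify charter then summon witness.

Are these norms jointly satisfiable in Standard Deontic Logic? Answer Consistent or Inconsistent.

Premise 1 is O(delete_invoice → sign_checklist); even if O(sign_checklist) held, inferring O(delete_invoice) would be affirming the consequent — invalid.
So O(delete_invoice) is not derivable, and the apparent clash with O(¬delete_invoice) does not arise.
A world satisfying every obligation exists (e.g. delete_invoice=false, disclose_patent=true, escalate_appeal=false, grant_access=false, purge_cache=false, reconcile_voucher=true, report_ledger=true, revoke_license=false, sign_checklist=true, summon_witness=true, validate_report=false, verify_charter=false); no atom is both obligatory and forbidden, so the set is consistent.

Consistent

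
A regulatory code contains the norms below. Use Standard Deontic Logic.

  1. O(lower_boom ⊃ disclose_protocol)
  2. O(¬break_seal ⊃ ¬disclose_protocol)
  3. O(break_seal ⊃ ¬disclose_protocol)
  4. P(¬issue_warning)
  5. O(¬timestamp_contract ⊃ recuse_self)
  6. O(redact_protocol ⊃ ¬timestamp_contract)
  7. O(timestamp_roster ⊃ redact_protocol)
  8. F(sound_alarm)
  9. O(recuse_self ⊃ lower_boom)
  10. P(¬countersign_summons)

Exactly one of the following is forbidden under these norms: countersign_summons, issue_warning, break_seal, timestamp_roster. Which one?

By case analysis on ¬break_seal: premise 2 gives O(¬break_seal ⊃ ¬disclose_protocol) and premise 3 gives O(break_seal ⊃ ¬disclose_protocol), so O(¬disclose_protocol) either way.
Premise 1 is O(lower_boom ⊃ disclose_protocol); contrapositively O(¬disclose_protocol ⊃ ¬lower_boom). Since O(¬disclose_protocol) holds, K gives O(¬lower_boom).
The contrapositive of premise 9 (O(recuse_self ⊃ lower_boom)) is O(¬lower_boom ⊃ ¬recuse_self), and O(¬lower_boom) is already established, so O(¬recuse_self).
Premise 5 is O(¬timestamp_contract ⊃ recuse_self); contrapositively O(¬recuse_self ⊃ timestamp_contract). Since O(¬recuse_self) holds, K gives O(timestamp_contract).
Premise 6, O(redact_protocol ⊃ ¬timestamp_contract), contraposes to O(timestamp_contract ⊃ ¬redact_protocol); with O(timestamp_contract) we get O(¬redact_protocol).
The contrapositive of premise 7 (O(timestamp_roster ⊃ redact_protocol)) is O(¬redact_protocol ⊃ ¬timestamp_roster), and O(¬redact_protocol) is already established, so O(¬timestamp_roster).
So O(¬timestamp_roster) holds, i.e. timestamp_roster is forbidden. None of the other listed options is forbidden under the premises.

timestamp_roster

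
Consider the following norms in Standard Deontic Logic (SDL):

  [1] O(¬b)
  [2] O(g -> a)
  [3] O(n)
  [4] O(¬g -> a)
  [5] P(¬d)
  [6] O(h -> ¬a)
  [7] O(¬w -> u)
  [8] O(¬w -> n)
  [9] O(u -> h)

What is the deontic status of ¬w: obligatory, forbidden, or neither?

Premises 4 and 2 are O(¬g -> a) and O(g -> a); every ideal world satisfies ¬g or g, so in either case a holds — hence O(a).
Premise 6, O(h -> ¬a), contraposes to O(a -> ¬h); with O(a) we get O(¬h).
Premise 9, O(u -> h), contraposes to O(¬h -> ¬u); with O(¬h) we get O(¬u).
Premise 7, O(¬w -> u), contraposes to O(¬u -> w); with O(¬u) we get O(w).
Premises 1, 3, 5, 8 do not contribute to this derivation.
Thus O(w), which is F(¬w): ¬w is forbidden.

Forbidden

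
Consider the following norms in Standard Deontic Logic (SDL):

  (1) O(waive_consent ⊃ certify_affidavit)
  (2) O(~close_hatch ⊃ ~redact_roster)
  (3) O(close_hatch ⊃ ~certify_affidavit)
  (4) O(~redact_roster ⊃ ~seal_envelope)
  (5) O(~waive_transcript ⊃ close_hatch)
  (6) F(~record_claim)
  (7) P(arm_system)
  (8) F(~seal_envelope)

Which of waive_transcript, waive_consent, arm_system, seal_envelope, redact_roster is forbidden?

waive_consent

F(~seal_envelope) at premise 8 means O(seal_envelope).
Premise 4, O(~redact_roster ⊃ ~seal_envelope), contraposes to O(seal_envelope ⊃ redact_roster); with O(seal_envelope) we get O(redact_roster).
Premise 2, O(~close_hatch ⊃ ~redact_roster), contraposes to O(redact_roster ⊃ close_hatch); with O(redact_roster) we get O(close_hatch).
With premise 3, O(close_hatch ⊃ ~certify_affidavit), the K-axiom yields O(~certify_affidavit).
Premise 1, O(waive_consent ⊃ certify_affidavit), contraposes to O(~certify_affidavit ⊃ ~waive_consent); with O(~certify_affidavit) we get O(~waive_consent).
So O(~waive_consent) holds, i.e. waive_consent is forbidden. None of the other listed options is forbidden under the premises.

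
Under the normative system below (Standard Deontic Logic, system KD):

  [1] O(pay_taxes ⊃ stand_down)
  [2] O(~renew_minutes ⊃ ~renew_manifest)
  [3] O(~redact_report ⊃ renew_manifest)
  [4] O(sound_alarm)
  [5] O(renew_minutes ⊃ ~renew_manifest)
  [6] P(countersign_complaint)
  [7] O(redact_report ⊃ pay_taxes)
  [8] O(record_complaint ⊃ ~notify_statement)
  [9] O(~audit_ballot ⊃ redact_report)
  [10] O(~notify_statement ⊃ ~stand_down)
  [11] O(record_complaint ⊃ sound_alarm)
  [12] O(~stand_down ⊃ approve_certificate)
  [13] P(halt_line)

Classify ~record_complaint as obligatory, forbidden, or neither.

Premises 5 and 2 are O(renew_minutes ⊃ ~renew_manifest) and O(~renew_minutes ⊃ ~renew_manifest); every ideal world satisfies renew_minutes or ~renew_minutes, so in either case ~renew_manifest holds — hence O(~renew_manifest).
Premise 3, O(~redact_report ⊃ renew_manifest), contraposes to O(~renew_manifest ⊃ redact_report); with O(~renew_manifest) we get O(redact_report).
Applying K to premise 7 (O(redact_report ⊃ pay_taxes)) and O(redact_report) yields O(pay_taxes).
From O(pay_taxes) and premise 1, O(pay_taxes ⊃ stand_down), we obtain O(stand_down).
Premise 10, O(~notify_statement ⊃ ~stand_down), contraposes to O(stand_down ⊃ notify_statement); with O(stand_down) we get O(notify_statement).
The contrapositive of premise 8 (O(record_complaint ⊃ ~notify_statement)) is O(notify_statement ⊃ ~record_complaint), and O(notify_statement) is already established, so O(~record_complaint).
Premises 4, 6, 9, 11, 12, 13 do not contribute to this derivation.
Hence ~record_complaint is obligatory.

Obligatory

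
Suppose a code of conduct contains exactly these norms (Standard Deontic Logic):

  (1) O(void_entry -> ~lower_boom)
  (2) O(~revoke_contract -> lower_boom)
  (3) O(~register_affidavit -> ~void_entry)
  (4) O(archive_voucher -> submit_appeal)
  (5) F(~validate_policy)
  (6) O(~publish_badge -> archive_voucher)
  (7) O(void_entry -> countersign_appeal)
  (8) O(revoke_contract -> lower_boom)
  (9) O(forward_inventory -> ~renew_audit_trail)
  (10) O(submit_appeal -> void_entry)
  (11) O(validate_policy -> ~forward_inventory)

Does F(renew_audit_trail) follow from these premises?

No

Premise 9 is O(forward_inventory -> ~renew_audit_trail), but O(forward_inventory) is not derivable from the premises, so it does not yield O(~renew_audit_trail).
No other premise forces O(~renew_audit_trail). An ideal world satisfying every premise can still have renew_audit_trail true, so F(renew_audit_trail) is not derivable.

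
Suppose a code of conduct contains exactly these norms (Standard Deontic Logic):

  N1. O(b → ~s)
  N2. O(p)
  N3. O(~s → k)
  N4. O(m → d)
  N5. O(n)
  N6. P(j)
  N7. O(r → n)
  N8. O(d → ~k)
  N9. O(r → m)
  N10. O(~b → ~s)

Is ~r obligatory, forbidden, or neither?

Obligatory

By case analysis on b: premise 1 gives O(b → ~s) and premise 10 gives O(~b → ~s), so O(~s) either way.
Applying K to premise 3 (O(~s → k)) and O(~s) yields O(k).
The contrapositive of premise 8 (O(d → ~k)) is O(k → ~d), and O(k) is already established, so O(~d).
The contrapositive of premise 4 (O(m → d)) is O(~d → ~m), and O(~d) is already established, so O(~m).
The contrapositive of premise 9 (O(r → m)) is O(~m → ~r), and O(~m) is already established, so O(~r).
Premises 2, 5, 6, 7 do not contribute to this derivation.
Hence ~r is obligatory.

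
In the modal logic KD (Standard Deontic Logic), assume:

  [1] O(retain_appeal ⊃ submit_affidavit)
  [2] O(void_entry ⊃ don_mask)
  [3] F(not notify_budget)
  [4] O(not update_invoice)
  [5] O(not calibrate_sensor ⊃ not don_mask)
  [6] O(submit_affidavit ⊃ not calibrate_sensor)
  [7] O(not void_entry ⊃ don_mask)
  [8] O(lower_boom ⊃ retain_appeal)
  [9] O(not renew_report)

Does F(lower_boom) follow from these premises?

Yes

Premises 7 and 2 are O(not void_entry ⊃ don_mask) and O(void_entry ⊃ don_mask); every ideal world satisfies not void_entry or void_entry, so in either case don_mask holds — hence O(don_mask).
Premise 5, O(not calibrate_sensor ⊃ not don_mask), contraposes to O(don_mask ⊃ calibrate_sensor); with O(don_mask) we get O(calibrate_sensor).
The contrapositive of premise 6 (O(submit_affidavit ⊃ not calibrate_sensor)) is O(calibrate_sensor ⊃ not submit_affidavit), and O(calibrate_sensor) is already established, so O(not submit_affidavit).
The contrapositive of premise 1 (O(retain_appeal ⊃ submit_affidavit)) is O(not submit_affidavit ⊃ not retain_appeal), and O(not submit_affidavit) is already established, so O(not retain_appeal).
Premise 8, O(lower_boom ⊃ retain_appeal), contraposes to O(not retain_appeal ⊃ not lower_boom); with O(not retain_appeal) we get O(not lower_boom).
Premises 3, 4, 9 do not contribute to this derivation.
So O(not lower_boom) holds, i.e. F(lower_boom). The claim follows.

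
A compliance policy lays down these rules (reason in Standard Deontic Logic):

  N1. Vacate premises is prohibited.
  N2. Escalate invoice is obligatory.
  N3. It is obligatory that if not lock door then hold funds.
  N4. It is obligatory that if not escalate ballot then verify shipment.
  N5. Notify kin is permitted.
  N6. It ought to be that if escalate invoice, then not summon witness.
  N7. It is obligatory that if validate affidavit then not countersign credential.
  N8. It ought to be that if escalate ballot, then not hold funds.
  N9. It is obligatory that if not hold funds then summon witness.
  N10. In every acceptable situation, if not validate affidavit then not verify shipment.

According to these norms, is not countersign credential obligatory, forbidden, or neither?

Obligatory

Premise 2 states O(escalate_invoice) outright.
Premise 6 is O(escalate_invoice → ¬summon_witness); since O(escalate_invoice), deontic closure gives O(¬summon_witness).
Premise 9, O(¬hold_funds → summon_witness), contraposes to O(¬summon_witness → hold_funds); with O(¬summon_witness) we get O(hold_funds).
Premise 8 is O(escalate_ballot → ¬hold_funds); contrapositively O(hold_funds → ¬escalate_ballot). Since O(hold_funds) holds, K gives O(¬escalate_ballot).
Applying K to premise 4 (O(¬escalate_ballot → verify_shipment)) and O(¬escalate_ballot) yields O(verify_shipment).
Premise 10 is O(¬validate_affidavit → ¬verify_shipment); contrapositively O(verify_shipment → validate_affidavit). Since O(verify_shipment) holds, K gives O(validate_affidavit).
From O(validate_affidavit) and premise 7, O(validate_affidavit → ¬countersign_credential), we obtain O(¬countersign_credential).
Premises 1, 3, 5 do not contribute to this derivation.
Hence ¬countersign_credential is obligatory.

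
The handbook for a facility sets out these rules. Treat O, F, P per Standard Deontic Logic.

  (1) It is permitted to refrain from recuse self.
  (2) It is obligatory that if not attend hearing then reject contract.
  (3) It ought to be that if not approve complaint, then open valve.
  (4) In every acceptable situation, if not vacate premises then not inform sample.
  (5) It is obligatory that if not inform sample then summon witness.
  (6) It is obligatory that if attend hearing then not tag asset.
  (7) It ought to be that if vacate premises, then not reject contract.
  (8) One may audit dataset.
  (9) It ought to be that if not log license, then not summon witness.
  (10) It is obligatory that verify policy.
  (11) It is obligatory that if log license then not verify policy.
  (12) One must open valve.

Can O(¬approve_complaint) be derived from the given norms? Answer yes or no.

No

Premise 3 is O(¬approve_complaint → open_valve); even if O(open_valve) held, inferring O(¬approve_complaint) would be affirming the consequent — invalid.
No other premise forces O(¬approve_complaint). An ideal world satisfying every premise can still have ¬approve_complaint false, so O(¬approve_complaint) is not derivable.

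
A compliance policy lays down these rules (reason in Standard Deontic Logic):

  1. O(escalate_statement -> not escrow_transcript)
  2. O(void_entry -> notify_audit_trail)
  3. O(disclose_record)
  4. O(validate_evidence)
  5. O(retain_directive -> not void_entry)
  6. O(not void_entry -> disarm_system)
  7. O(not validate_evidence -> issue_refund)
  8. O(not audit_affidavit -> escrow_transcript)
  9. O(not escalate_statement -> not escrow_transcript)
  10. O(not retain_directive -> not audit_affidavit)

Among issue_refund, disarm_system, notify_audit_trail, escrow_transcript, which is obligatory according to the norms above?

disarm_system

Premises 1 and 9 are O(escalate_statement -> not escrow_transcript) and O(not escalate_statement -> not escrow_transcript); every ideal world satisfies escalate_statement or not escalate_statement, so in either case not escrow_transcript holds — hence O(not escrow_transcript).
The contrapositive of premise 8 (O(not audit_affidavit -> escrow_transcript)) is O(not escrow_transcript -> audit_affidavit), and O(not escrow_transcript) is already established, so O(audit_affidavit).
The contrapositive of premise 10 (O(not retain_directive -> not audit_affidavit)) is O(audit_affidavit -> retain_directive), and O(audit_affidavit) is already established, so O(retain_directive).
Applying K to premise 5 (O(retain_directive -> not void_entry)) and O(retain_directive) yields O(not void_entry).
From O(not void_entry) and premise 6, O(not void_entry -> disarm_system), we obtain O(disarm_system).
So O(disarm_system) holds — disarm_system is obligatory. None of the other listed options is made obligatory by any chain of premises.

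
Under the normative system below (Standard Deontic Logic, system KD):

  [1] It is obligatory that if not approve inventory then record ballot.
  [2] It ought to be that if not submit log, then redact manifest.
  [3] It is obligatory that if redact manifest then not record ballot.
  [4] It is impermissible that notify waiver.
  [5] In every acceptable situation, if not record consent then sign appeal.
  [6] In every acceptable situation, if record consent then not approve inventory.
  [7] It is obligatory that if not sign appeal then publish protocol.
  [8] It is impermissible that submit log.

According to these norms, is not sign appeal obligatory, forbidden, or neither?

Forbidden

Premise 8, F(submit_log), is equivalent to O(¬submit_log).
From O(¬submit_log) and premise 2, O(¬submit_log → redact_manifest), we obtain O(redact_manifest).
From O(redact_manifest) and premise 3, O(redact_manifest → ¬record_ballot), we obtain O(¬record_ballot).
The contrapositive of premise 1 (O(¬approve_inventory → record_ballot)) is O(¬record_ballot → approve_inventory), and O(¬record_ballot) is already established, so O(approve_inventory).
The contrapositive of premise 6 (O(record_consent → ¬approve_inventory)) is O(approve_inventory → ¬record_consent), and O(approve_inventory) is already established, so O(¬record_consent).
From O(¬record_consent) and premise 5, O(¬record_consent → sign_appeal), we obtain O(sign_appeal).
Premises 4, 7 do not contribute to this derivation.
Thus O(sign_appeal), which is F(¬sign_appeal): ¬sign_appeal is forbidden.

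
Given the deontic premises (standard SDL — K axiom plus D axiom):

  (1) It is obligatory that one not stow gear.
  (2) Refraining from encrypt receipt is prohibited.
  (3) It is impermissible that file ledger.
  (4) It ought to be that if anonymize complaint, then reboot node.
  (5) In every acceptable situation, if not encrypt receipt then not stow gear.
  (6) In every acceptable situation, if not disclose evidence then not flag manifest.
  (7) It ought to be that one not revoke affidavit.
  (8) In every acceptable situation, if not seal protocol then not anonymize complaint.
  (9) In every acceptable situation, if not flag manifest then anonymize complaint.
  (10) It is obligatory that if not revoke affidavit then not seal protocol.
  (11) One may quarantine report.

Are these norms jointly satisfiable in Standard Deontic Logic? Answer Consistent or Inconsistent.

Premise 5 is O(¬encrypt_receipt → ¬stow_gear); even if O(¬stow_gear) held, inferring O(¬encrypt_receipt) would be affirming the consequent — invalid.
So O(¬encrypt_receipt) is not derivable, and the apparent clash with O(encrypt_receipt) does not arise.
A world satisfying every obligation exists (e.g. anonymize_complaint=false, disclose_evidence=true, encrypt_receipt=true, file_ledger=false, flag_manifest=true, quarantine_report=false, reboot_node=false, revoke_affidavit=false, seal_protocol=false, stow_gear=false); no atom is both obligatory and forbidden, so the set is consistent.

Consistent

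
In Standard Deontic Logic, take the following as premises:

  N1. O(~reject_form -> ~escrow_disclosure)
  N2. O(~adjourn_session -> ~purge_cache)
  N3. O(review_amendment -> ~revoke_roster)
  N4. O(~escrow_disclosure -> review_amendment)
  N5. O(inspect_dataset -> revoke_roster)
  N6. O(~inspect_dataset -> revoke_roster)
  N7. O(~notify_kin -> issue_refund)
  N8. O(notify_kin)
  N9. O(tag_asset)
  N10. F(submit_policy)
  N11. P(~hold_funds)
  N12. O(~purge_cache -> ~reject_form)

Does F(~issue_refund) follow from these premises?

No

Premise 7 is O(~notify_kin -> issue_refund), but O(~notify_kin) is not derivable from the premises, so it does not yield O(issue_refund).
No other premise forces O(issue_refund). An ideal world satisfying every premise can still have ~issue_refund true, so F(~issue_refund) is not derivable.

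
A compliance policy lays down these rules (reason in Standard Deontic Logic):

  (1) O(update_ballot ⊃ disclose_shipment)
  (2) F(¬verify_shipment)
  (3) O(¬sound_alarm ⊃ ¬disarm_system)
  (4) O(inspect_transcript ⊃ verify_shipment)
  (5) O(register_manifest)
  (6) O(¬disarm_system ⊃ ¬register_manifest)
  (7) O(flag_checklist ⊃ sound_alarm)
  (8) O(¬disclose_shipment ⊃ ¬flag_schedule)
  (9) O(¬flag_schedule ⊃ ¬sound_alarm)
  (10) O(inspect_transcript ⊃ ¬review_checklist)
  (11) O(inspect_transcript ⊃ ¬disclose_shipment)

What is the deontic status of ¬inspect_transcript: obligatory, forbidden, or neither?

From premise 5 we have O(register_manifest).
The contrapositive of premise 6 (O(¬disarm_system ⊃ ¬register_manifest)) is O(register_manifest ⊃ disarm_system), and O(register_manifest) is already established, so O(disarm_system).
Premise 3 is O(¬sound_alarm ⊃ ¬disarm_system); contrapositively O(disarm_system ⊃ sound_alarm). Since O(disarm_system) holds, K gives O(sound_alarm).
Premise 9 is O(¬flag_schedule ⊃ ¬sound_alarm); contrapositively O(sound_alarm ⊃ flag_schedule). Since O(sound_alarm) holds, K gives O(flag_schedule).
Premise 8 is O(¬disclose_shipment ⊃ ¬flag_schedule); contrapositively O(flag_schedule ⊃ disclose_shipment). Since O(flag_schedule) holds, K gives O(disclose_shipment).
The contrapositive of premise 11 (O(inspect_transcript ⊃ ¬disclose_shipment)) is O(disclose_shipment ⊃ ¬inspect_transcript), and O(disclose_shipment) is already established, so O(¬inspect_transcript).
Premises 1, 2, 4, 7, 10 do not contribute to this derivation.
Hence ¬inspect_transcript is obligatory.

Obligatory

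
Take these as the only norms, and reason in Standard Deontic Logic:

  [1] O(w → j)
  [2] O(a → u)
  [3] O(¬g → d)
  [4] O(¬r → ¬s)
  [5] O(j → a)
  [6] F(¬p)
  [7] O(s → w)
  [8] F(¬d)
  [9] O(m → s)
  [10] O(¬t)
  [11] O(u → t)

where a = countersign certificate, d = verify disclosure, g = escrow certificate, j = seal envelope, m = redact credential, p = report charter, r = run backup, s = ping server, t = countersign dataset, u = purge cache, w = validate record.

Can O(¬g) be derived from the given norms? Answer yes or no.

No

Premise 3 is O(¬g → d); even if O(d) held, inferring O(¬g) would be affirming the consequent — invalid.
No other premise forces O(¬g). An ideal world satisfying every premise can still have ¬g false, so O(¬g) is not derivable.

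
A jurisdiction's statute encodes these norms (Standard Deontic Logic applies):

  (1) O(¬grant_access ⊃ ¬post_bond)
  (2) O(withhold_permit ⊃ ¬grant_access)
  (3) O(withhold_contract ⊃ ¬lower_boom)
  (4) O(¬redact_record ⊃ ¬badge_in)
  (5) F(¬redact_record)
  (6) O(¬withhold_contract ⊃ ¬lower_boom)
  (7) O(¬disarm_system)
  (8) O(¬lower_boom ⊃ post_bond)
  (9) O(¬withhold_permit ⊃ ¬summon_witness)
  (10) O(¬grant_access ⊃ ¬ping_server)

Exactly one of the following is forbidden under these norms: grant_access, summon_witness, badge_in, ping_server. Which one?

By case analysis on withhold_contract: premise 3 gives O(withhold_contract ⊃ ¬lower_boom) and premise 6 gives O(¬withhold_contract ⊃ ¬lower_boom), so O(¬lower_boom) either way.
Applying K to premise 8 (O(¬lower_boom ⊃ post_bond)) and O(¬lower_boom) yields O(post_bond).
The contrapositive of premise 1 (O(¬grant_access ⊃ ¬post_bond)) is O(post_bond ⊃ grant_access), and O(post_bond) is already established, so O(grant_access).
The contrapositive of premise 2 (O(withhold_permit ⊃ ¬grant_access)) is O(grant_access ⊃ ¬withhold_permit), and O(grant_access) is already established, so O(¬withhold_permit).
With premise 9, O(¬withhold_permit ⊃ ¬summon_witness), the K-axiom yields O(¬summon_witness).
So O(¬summon_witness) holds, i.e. summon_witness is forbidden. None of the other listed options is forbidden under the premises.

summon_witness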